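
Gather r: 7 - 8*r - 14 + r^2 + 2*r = r^2 - 6*r - 7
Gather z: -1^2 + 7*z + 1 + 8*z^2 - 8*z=8*z^2 - z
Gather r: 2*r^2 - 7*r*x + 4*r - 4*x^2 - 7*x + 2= 2*r^2 + r*(4 - 7*x) - 4*x^2 - 7*x + 2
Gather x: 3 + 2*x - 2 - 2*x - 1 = 0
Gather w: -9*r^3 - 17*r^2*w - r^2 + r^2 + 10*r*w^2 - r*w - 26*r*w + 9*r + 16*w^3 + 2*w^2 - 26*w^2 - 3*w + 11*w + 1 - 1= -9*r^3 + 9*r + 16*w^3 + w^2*(10*r - 24) + w*(-17*r^2 - 27*r + 8)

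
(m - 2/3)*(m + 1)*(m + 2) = m^3 + 7*m^2/3 - 4/3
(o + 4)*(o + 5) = o^2 + 9*o + 20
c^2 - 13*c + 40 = (c - 8)*(c - 5)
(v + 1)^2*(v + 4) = v^3 + 6*v^2 + 9*v + 4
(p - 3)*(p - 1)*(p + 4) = p^3 - 13*p + 12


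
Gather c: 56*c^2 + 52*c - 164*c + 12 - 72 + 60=56*c^2 - 112*c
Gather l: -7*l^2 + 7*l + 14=-7*l^2 + 7*l + 14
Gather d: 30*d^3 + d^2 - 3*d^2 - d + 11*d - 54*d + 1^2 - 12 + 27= 30*d^3 - 2*d^2 - 44*d + 16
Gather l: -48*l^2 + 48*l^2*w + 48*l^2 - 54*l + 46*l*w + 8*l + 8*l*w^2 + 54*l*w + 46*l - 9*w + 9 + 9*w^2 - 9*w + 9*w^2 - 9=48*l^2*w + l*(8*w^2 + 100*w) + 18*w^2 - 18*w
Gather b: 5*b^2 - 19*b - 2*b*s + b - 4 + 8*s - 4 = 5*b^2 + b*(-2*s - 18) + 8*s - 8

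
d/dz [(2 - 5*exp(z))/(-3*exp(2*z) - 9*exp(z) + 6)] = (-5*exp(2*z) + 4*exp(z) - 4)*exp(z)/(3*(exp(4*z) + 6*exp(3*z) + 5*exp(2*z) - 12*exp(z) + 4))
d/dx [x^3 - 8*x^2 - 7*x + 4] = 3*x^2 - 16*x - 7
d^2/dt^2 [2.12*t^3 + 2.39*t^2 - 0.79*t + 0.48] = 12.72*t + 4.78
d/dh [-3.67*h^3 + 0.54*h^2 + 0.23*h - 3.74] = -11.01*h^2 + 1.08*h + 0.23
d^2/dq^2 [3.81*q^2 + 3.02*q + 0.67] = 7.62000000000000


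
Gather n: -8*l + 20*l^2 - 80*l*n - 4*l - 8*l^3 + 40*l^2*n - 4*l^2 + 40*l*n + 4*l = -8*l^3 + 16*l^2 - 8*l + n*(40*l^2 - 40*l)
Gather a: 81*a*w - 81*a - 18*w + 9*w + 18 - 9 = a*(81*w - 81) - 9*w + 9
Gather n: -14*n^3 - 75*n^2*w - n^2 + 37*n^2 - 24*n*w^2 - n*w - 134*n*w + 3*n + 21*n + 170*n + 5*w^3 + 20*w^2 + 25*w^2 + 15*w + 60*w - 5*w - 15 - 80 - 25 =-14*n^3 + n^2*(36 - 75*w) + n*(-24*w^2 - 135*w + 194) + 5*w^3 + 45*w^2 + 70*w - 120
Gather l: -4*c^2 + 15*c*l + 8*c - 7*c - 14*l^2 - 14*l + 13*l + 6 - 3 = -4*c^2 + c - 14*l^2 + l*(15*c - 1) + 3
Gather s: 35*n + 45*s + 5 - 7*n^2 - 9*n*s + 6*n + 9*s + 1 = -7*n^2 + 41*n + s*(54 - 9*n) + 6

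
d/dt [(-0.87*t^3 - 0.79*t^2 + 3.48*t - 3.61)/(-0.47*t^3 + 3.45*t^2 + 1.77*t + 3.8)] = (-3.3728*t^4 + 0.1914*t^3 - 28.4124*t^2 + 18.905*t + 19.6137)/(0.2209*t^6 - 3.243*t^5 + 10.2387*t^4 + 8.641*t^3 + 29.3529*t^2 + 13.452*t + 14.44)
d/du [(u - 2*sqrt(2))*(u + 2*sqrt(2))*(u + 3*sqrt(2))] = 3*u^2 + 6*sqrt(2)*u - 8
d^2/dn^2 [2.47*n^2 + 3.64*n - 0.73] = 4.94000000000000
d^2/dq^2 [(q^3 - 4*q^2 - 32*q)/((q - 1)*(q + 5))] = 10*(q^3 - 24*q^2 - 81*q - 148)/(q^6 + 12*q^5 + 33*q^4 - 56*q^3 - 165*q^2 + 300*q - 125)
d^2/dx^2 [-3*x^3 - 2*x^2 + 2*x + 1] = -18*x - 4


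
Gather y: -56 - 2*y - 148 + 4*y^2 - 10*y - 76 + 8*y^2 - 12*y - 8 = 12*y^2 - 24*y - 288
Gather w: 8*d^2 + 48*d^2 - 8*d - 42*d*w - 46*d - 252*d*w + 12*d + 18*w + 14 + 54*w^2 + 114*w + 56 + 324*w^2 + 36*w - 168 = 56*d^2 - 42*d + 378*w^2 + w*(168 - 294*d) - 98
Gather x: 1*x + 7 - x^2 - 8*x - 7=-x^2 - 7*x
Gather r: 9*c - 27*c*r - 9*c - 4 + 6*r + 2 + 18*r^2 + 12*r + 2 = 18*r^2 + r*(18 - 27*c)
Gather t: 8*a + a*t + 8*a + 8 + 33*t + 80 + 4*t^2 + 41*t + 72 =16*a + 4*t^2 + t*(a + 74) + 160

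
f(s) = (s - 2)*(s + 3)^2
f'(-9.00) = 168.00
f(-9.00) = -396.00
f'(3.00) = 48.00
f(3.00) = 36.00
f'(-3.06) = 0.61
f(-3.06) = -0.02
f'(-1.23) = -8.30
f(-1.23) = -10.12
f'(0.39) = 0.58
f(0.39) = -18.50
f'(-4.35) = 18.97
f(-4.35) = -11.57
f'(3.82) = 71.34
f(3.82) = 84.65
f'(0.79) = 5.19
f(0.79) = -17.38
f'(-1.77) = -7.76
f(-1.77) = -5.70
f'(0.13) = -1.91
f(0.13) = -18.32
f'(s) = (s - 2)*(2*s + 6) + (s + 3)^2 = (s + 3)*(3*s - 1)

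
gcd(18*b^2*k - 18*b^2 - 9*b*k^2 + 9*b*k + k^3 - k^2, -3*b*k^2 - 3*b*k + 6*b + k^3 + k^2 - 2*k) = 3*b*k - 3*b - k^2 + k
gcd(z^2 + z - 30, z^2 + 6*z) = z + 6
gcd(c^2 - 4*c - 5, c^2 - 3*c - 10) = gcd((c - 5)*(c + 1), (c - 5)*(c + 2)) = c - 5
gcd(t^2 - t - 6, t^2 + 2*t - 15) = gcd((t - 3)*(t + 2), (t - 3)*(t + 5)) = t - 3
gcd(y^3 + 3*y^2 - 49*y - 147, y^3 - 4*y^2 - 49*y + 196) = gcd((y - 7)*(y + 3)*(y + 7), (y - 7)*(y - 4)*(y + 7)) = y^2 - 49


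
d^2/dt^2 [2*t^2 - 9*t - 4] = 4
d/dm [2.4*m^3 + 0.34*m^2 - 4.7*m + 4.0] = 7.2*m^2 + 0.68*m - 4.7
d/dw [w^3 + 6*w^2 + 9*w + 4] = 3*w^2 + 12*w + 9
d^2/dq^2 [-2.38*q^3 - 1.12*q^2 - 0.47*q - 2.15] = -14.28*q - 2.24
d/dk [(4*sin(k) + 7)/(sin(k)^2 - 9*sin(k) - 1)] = (-14*sin(k) + 4*cos(k)^2 + 55)*cos(k)/(9*sin(k) + cos(k)^2)^2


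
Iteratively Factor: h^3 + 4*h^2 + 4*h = (h + 2)*(h^2 + 2*h) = h*(h + 2)*(h + 2)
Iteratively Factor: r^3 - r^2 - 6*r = (r)*(r^2 - r - 6) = r*(r + 2)*(r - 3)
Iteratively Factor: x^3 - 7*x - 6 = (x - 3)*(x^2 + 3*x + 2) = (x - 3)*(x + 1)*(x + 2)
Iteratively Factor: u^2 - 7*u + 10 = (u - 5)*(u - 2)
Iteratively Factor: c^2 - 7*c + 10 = (c - 5)*(c - 2)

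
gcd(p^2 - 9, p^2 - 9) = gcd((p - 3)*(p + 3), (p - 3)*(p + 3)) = p^2 - 9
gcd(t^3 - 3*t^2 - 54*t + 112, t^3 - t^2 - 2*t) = t - 2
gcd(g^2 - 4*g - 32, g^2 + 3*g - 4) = g + 4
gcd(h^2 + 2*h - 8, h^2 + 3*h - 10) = h - 2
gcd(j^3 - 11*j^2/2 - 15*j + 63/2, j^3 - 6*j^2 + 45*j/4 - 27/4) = j - 3/2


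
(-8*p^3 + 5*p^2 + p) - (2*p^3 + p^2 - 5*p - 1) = -10*p^3 + 4*p^2 + 6*p + 1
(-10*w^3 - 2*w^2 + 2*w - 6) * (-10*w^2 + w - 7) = 100*w^5 + 10*w^4 + 48*w^3 + 76*w^2 - 20*w + 42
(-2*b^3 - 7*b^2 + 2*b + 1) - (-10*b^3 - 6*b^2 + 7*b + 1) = 8*b^3 - b^2 - 5*b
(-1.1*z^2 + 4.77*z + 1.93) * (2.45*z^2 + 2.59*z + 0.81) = -2.695*z^4 + 8.8375*z^3 + 16.1918*z^2 + 8.8624*z + 1.5633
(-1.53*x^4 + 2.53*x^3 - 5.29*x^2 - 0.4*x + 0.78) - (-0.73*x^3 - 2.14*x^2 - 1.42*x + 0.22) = -1.53*x^4 + 3.26*x^3 - 3.15*x^2 + 1.02*x + 0.56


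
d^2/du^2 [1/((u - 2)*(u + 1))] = 2*((u - 2)^2 + (u - 2)*(u + 1) + (u + 1)^2)/((u - 2)^3*(u + 1)^3)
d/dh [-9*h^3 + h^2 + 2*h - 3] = -27*h^2 + 2*h + 2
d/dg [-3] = 0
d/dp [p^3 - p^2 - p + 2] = 3*p^2 - 2*p - 1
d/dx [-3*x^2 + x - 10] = 1 - 6*x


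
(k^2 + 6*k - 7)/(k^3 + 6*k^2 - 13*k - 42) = (k - 1)/(k^2 - k - 6)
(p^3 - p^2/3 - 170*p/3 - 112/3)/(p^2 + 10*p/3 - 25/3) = (3*p^3 - p^2 - 170*p - 112)/(3*p^2 + 10*p - 25)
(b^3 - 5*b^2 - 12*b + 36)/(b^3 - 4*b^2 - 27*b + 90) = (b^2 + b - 6)/(b^2 + 2*b - 15)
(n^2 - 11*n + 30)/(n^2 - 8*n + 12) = (n - 5)/(n - 2)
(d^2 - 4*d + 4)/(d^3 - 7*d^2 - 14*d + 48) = (d - 2)/(d^2 - 5*d - 24)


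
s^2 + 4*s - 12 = (s - 2)*(s + 6)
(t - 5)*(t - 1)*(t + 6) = t^3 - 31*t + 30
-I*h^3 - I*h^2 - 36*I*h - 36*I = (h - 6*I)*(h + 6*I)*(-I*h - I)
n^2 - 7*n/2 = n*(n - 7/2)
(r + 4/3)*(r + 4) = r^2 + 16*r/3 + 16/3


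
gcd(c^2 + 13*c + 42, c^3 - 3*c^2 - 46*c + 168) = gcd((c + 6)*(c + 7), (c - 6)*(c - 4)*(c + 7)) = c + 7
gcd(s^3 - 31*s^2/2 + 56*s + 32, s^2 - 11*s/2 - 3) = s + 1/2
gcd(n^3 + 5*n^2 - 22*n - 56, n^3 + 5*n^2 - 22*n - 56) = n^3 + 5*n^2 - 22*n - 56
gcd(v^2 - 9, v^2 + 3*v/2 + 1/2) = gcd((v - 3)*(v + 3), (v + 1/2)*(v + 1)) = 1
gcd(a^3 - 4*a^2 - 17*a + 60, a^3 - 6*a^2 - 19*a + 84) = a^2 + a - 12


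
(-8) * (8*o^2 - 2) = 16 - 64*o^2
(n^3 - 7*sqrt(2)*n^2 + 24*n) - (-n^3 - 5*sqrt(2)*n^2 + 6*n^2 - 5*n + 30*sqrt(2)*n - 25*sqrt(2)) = 2*n^3 - 6*n^2 - 2*sqrt(2)*n^2 - 30*sqrt(2)*n + 29*n + 25*sqrt(2)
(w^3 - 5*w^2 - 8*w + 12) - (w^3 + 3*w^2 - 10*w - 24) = -8*w^2 + 2*w + 36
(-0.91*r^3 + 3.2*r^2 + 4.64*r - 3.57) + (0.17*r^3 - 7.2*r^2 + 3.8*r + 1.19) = -0.74*r^3 - 4.0*r^2 + 8.44*r - 2.38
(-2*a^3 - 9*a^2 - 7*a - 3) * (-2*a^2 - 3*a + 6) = 4*a^5 + 24*a^4 + 29*a^3 - 27*a^2 - 33*a - 18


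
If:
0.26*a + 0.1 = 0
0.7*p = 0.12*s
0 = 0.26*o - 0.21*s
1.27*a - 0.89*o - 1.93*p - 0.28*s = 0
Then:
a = -0.38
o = -0.30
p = -0.06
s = -0.37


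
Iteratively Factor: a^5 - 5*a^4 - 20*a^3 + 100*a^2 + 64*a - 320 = (a - 5)*(a^4 - 20*a^2 + 64) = (a - 5)*(a - 4)*(a^3 + 4*a^2 - 4*a - 16) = (a - 5)*(a - 4)*(a + 4)*(a^2 - 4) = (a - 5)*(a - 4)*(a + 2)*(a + 4)*(a - 2)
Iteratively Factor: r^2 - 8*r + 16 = (r - 4)*(r - 4)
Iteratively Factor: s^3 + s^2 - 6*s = (s)*(s^2 + s - 6) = s*(s - 2)*(s + 3)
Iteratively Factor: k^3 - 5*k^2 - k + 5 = (k - 5)*(k^2 - 1) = (k - 5)*(k + 1)*(k - 1)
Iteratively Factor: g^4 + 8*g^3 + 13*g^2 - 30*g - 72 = (g - 2)*(g^3 + 10*g^2 + 33*g + 36) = (g - 2)*(g + 3)*(g^2 + 7*g + 12) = (g - 2)*(g + 3)^2*(g + 4)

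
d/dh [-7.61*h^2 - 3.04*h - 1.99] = -15.22*h - 3.04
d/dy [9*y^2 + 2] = 18*y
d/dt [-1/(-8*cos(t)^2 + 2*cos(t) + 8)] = (8*cos(t) - 1)*sin(t)/(2*(4*sin(t)^2 + cos(t))^2)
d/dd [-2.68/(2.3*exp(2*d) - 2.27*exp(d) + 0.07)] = (12.328*exp(d) - 6.0836)*exp(d)/(2.3*exp(2*d) - 2.27*exp(d) + 0.07)^2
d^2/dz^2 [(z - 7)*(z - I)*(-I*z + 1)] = I*(14 - 6*z)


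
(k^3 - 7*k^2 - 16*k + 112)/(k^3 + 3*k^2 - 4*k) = (k^2 - 11*k + 28)/(k*(k - 1))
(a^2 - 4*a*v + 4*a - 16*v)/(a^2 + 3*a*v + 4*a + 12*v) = (a - 4*v)/(a + 3*v)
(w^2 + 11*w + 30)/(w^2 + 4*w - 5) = (w + 6)/(w - 1)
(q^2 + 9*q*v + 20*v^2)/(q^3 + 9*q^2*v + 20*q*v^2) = 1/q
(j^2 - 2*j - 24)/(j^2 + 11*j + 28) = (j - 6)/(j + 7)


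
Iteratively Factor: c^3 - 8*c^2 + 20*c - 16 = (c - 2)*(c^2 - 6*c + 8) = (c - 2)^2*(c - 4)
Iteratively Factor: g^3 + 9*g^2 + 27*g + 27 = (g + 3)*(g^2 + 6*g + 9) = (g + 3)^2*(g + 3)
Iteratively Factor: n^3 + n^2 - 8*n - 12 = (n + 2)*(n^2 - n - 6) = (n + 2)^2*(n - 3)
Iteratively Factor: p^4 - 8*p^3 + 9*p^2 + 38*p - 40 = (p - 1)*(p^3 - 7*p^2 + 2*p + 40) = (p - 5)*(p - 1)*(p^2 - 2*p - 8) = (p - 5)*(p - 1)*(p + 2)*(p - 4)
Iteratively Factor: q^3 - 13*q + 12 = (q - 1)*(q^2 + q - 12) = (q - 3)*(q - 1)*(q + 4)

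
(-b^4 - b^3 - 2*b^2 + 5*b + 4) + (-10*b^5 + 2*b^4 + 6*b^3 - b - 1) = -10*b^5 + b^4 + 5*b^3 - 2*b^2 + 4*b + 3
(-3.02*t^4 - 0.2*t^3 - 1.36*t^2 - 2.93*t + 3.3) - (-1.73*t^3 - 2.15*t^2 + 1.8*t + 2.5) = -3.02*t^4 + 1.53*t^3 + 0.79*t^2 - 4.73*t + 0.8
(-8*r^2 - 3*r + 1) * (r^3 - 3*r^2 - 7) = -8*r^5 + 21*r^4 + 10*r^3 + 53*r^2 + 21*r - 7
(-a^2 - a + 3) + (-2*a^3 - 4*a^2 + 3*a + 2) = -2*a^3 - 5*a^2 + 2*a + 5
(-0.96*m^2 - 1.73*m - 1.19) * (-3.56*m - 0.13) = 3.4176*m^3 + 6.2836*m^2 + 4.4613*m + 0.1547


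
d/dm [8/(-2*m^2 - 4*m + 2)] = 8*(m + 1)/(m^2 + 2*m - 1)^2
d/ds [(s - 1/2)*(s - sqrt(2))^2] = (s - sqrt(2))*(3*s - sqrt(2) - 1)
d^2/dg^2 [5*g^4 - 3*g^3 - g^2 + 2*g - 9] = 60*g^2 - 18*g - 2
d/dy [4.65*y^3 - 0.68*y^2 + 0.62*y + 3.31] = 13.95*y^2 - 1.36*y + 0.62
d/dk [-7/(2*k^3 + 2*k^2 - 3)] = 14*k*(3*k + 2)/(2*k^3 + 2*k^2 - 3)^2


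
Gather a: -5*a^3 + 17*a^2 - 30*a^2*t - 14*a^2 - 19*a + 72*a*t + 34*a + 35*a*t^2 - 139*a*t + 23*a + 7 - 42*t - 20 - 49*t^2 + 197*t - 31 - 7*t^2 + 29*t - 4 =-5*a^3 + a^2*(3 - 30*t) + a*(35*t^2 - 67*t + 38) - 56*t^2 + 184*t - 48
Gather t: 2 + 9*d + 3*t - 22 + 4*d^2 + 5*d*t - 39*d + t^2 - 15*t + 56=4*d^2 - 30*d + t^2 + t*(5*d - 12) + 36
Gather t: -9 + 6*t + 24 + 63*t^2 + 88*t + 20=63*t^2 + 94*t + 35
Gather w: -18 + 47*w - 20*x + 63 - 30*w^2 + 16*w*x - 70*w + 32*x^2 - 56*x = -30*w^2 + w*(16*x - 23) + 32*x^2 - 76*x + 45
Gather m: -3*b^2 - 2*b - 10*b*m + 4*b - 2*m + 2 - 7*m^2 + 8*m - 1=-3*b^2 + 2*b - 7*m^2 + m*(6 - 10*b) + 1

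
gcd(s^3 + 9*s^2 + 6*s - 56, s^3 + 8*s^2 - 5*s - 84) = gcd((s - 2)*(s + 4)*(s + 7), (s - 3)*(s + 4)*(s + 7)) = s^2 + 11*s + 28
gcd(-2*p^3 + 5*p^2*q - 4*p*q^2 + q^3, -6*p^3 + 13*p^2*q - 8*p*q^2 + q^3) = p^2 - 2*p*q + q^2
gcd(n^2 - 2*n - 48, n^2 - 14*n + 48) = n - 8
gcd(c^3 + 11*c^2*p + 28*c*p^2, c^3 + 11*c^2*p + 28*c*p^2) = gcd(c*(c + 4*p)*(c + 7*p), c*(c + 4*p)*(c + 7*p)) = c^3 + 11*c^2*p + 28*c*p^2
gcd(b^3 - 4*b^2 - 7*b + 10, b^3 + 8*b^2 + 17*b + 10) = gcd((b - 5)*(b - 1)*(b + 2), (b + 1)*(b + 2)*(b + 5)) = b + 2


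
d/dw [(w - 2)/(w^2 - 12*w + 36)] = (-w - 2)/(w^3 - 18*w^2 + 108*w - 216)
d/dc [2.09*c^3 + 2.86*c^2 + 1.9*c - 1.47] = 6.27*c^2 + 5.72*c + 1.9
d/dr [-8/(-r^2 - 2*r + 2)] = 16*(-r - 1)/(r^2 + 2*r - 2)^2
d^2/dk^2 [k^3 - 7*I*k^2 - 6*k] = 6*k - 14*I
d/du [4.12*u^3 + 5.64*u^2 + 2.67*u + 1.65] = 12.36*u^2 + 11.28*u + 2.67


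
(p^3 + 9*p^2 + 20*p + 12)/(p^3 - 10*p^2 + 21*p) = (p^3 + 9*p^2 + 20*p + 12)/(p*(p^2 - 10*p + 21))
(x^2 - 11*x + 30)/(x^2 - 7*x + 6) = (x - 5)/(x - 1)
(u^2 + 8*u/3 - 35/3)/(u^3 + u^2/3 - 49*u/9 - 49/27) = 9*(u + 5)/(9*u^2 + 24*u + 7)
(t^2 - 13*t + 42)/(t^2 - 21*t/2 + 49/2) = 2*(t - 6)/(2*t - 7)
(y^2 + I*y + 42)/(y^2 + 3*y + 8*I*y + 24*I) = (y^2 + I*y + 42)/(y^2 + y*(3 + 8*I) + 24*I)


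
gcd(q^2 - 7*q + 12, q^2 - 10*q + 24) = q - 4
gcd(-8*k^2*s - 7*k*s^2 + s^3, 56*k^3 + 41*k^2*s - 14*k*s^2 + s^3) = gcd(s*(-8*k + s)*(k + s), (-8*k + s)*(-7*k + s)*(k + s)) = -8*k^2 - 7*k*s + s^2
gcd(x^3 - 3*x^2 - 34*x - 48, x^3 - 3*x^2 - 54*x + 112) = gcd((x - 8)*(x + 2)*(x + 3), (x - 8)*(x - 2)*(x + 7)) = x - 8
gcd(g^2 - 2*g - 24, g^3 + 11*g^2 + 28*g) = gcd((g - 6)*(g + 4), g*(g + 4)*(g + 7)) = g + 4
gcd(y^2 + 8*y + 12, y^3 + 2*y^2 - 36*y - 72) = y^2 + 8*y + 12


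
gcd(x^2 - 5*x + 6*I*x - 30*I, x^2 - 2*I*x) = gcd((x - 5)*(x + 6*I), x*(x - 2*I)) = 1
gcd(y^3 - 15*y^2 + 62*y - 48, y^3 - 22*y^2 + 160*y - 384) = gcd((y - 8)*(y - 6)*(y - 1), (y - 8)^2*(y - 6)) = y^2 - 14*y + 48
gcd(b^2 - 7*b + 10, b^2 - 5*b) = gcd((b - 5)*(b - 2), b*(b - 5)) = b - 5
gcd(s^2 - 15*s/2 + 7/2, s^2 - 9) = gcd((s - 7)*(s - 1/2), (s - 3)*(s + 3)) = 1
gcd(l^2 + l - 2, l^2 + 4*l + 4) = l + 2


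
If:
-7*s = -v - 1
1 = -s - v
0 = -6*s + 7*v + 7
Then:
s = 0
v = -1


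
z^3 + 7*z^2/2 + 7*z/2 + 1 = (z + 1/2)*(z + 1)*(z + 2)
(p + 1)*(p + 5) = p^2 + 6*p + 5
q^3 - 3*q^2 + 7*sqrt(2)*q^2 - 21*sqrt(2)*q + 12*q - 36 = (q - 3)*(q + sqrt(2))*(q + 6*sqrt(2))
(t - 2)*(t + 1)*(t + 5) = t^3 + 4*t^2 - 7*t - 10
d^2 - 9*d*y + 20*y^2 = (d - 5*y)*(d - 4*y)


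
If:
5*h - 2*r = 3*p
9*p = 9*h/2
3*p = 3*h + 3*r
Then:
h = 0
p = 0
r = 0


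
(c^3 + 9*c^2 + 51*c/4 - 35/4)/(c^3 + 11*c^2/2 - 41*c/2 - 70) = (c - 1/2)/(c - 4)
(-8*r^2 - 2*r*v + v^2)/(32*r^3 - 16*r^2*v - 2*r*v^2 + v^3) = (-2*r - v)/(8*r^2 - 2*r*v - v^2)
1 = 1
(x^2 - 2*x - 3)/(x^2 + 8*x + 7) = (x - 3)/(x + 7)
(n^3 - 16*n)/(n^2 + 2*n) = (n^2 - 16)/(n + 2)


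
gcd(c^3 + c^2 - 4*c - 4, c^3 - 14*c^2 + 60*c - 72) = c - 2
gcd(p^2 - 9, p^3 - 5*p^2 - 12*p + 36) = p + 3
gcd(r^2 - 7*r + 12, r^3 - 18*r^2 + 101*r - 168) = r - 3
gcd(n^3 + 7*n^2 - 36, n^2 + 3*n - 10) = n - 2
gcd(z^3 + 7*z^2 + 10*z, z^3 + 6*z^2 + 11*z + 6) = z + 2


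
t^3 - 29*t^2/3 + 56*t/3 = t*(t - 7)*(t - 8/3)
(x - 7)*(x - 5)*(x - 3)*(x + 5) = x^4 - 10*x^3 - 4*x^2 + 250*x - 525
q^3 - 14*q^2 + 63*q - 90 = (q - 6)*(q - 5)*(q - 3)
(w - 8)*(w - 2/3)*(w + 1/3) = w^3 - 25*w^2/3 + 22*w/9 + 16/9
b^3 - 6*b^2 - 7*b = b*(b - 7)*(b + 1)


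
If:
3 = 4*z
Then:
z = 3/4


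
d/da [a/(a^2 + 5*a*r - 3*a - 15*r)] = (a^2 + 5*a*r - a*(2*a + 5*r - 3) - 3*a - 15*r)/(a^2 + 5*a*r - 3*a - 15*r)^2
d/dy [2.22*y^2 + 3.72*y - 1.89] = 4.44*y + 3.72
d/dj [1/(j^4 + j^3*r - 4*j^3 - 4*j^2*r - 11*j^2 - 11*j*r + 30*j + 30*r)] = (-4*j^3 - 3*j^2*r + 12*j^2 + 8*j*r + 22*j + 11*r - 30)/(j^4 + j^3*r - 4*j^3 - 4*j^2*r - 11*j^2 - 11*j*r + 30*j + 30*r)^2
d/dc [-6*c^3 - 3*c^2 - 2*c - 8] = -18*c^2 - 6*c - 2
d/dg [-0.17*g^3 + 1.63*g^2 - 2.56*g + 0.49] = -0.51*g^2 + 3.26*g - 2.56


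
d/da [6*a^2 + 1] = 12*a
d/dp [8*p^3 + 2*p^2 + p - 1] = 24*p^2 + 4*p + 1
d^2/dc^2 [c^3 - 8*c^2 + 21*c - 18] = 6*c - 16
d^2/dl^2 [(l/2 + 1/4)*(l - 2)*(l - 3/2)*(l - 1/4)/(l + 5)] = 3*(16*l^4 + 196*l^3 + 540*l^2 - 1300*l + 233)/(16*(l^3 + 15*l^2 + 75*l + 125))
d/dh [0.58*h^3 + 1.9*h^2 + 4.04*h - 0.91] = 1.74*h^2 + 3.8*h + 4.04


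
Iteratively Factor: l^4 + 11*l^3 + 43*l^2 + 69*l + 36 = (l + 1)*(l^3 + 10*l^2 + 33*l + 36) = (l + 1)*(l + 3)*(l^2 + 7*l + 12) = (l + 1)*(l + 3)*(l + 4)*(l + 3)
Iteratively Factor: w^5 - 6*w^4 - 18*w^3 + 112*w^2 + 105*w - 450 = (w - 5)*(w^4 - w^3 - 23*w^2 - 3*w + 90) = (w - 5)*(w + 3)*(w^3 - 4*w^2 - 11*w + 30) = (w - 5)^2*(w + 3)*(w^2 + w - 6) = (w - 5)^2*(w - 2)*(w + 3)*(w + 3)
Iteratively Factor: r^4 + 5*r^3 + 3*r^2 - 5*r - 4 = (r + 4)*(r^3 + r^2 - r - 1) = (r - 1)*(r + 4)*(r^2 + 2*r + 1) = (r - 1)*(r + 1)*(r + 4)*(r + 1)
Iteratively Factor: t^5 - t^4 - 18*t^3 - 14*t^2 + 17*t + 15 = (t - 5)*(t^4 + 4*t^3 + 2*t^2 - 4*t - 3) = (t - 5)*(t - 1)*(t^3 + 5*t^2 + 7*t + 3) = (t - 5)*(t - 1)*(t + 3)*(t^2 + 2*t + 1) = (t - 5)*(t - 1)*(t + 1)*(t + 3)*(t + 1)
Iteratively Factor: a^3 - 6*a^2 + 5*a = (a)*(a^2 - 6*a + 5) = a*(a - 1)*(a - 5)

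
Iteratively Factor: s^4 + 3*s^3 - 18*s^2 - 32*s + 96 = (s + 4)*(s^3 - s^2 - 14*s + 24) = (s - 3)*(s + 4)*(s^2 + 2*s - 8) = (s - 3)*(s - 2)*(s + 4)*(s + 4)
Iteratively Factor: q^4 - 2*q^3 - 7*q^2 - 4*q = (q + 1)*(q^3 - 3*q^2 - 4*q) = (q - 4)*(q + 1)*(q^2 + q) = q*(q - 4)*(q + 1)*(q + 1)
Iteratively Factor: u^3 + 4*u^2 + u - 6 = (u + 3)*(u^2 + u - 2) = (u + 2)*(u + 3)*(u - 1)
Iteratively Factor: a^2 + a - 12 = (a - 3)*(a + 4)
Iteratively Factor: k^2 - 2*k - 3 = (k - 3)*(k + 1)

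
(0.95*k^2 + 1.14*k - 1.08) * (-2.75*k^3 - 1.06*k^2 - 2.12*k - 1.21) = -2.6125*k^5 - 4.142*k^4 - 0.2524*k^3 - 2.4215*k^2 + 0.9102*k + 1.3068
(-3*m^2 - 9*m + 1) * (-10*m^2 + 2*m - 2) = 30*m^4 + 84*m^3 - 22*m^2 + 20*m - 2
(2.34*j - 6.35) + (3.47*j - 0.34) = 5.81*j - 6.69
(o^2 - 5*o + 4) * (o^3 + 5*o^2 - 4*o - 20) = o^5 - 25*o^3 + 20*o^2 + 84*o - 80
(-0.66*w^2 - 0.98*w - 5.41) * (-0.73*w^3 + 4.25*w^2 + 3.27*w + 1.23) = 0.4818*w^5 - 2.0896*w^4 - 2.3739*w^3 - 27.0089*w^2 - 18.8961*w - 6.6543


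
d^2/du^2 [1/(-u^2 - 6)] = 6*(2 - u^2)/(u^2 + 6)^3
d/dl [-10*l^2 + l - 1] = 1 - 20*l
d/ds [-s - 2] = -1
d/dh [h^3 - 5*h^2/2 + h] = 3*h^2 - 5*h + 1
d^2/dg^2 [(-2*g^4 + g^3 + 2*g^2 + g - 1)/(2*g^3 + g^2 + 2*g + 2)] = 2*(12*g^6 + 12*g^5 - 102*g^4 - 141*g^3 - 87*g^2 + 12*g + 2)/(8*g^9 + 12*g^8 + 30*g^7 + 49*g^6 + 54*g^5 + 66*g^4 + 56*g^3 + 36*g^2 + 24*g + 8)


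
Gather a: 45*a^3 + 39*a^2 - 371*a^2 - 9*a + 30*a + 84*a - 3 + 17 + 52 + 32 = 45*a^3 - 332*a^2 + 105*a + 98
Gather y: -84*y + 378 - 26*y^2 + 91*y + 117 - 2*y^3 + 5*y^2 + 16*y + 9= -2*y^3 - 21*y^2 + 23*y + 504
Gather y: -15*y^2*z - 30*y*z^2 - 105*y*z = -15*y^2*z + y*(-30*z^2 - 105*z)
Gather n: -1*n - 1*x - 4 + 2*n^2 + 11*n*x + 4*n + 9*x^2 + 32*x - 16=2*n^2 + n*(11*x + 3) + 9*x^2 + 31*x - 20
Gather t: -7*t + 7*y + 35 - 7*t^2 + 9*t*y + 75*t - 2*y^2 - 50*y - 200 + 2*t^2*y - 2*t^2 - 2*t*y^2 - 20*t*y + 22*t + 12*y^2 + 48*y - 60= t^2*(2*y - 9) + t*(-2*y^2 - 11*y + 90) + 10*y^2 + 5*y - 225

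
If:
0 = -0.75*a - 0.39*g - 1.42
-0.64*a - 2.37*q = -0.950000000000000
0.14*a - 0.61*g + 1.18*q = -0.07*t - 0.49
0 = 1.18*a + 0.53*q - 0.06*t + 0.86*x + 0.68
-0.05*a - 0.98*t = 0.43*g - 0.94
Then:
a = -3.20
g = 2.52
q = 1.27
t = 0.02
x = 2.83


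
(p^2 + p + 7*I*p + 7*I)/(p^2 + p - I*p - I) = (p + 7*I)/(p - I)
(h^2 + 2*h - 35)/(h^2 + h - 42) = (h - 5)/(h - 6)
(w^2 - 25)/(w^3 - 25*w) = 1/w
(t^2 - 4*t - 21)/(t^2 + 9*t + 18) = (t - 7)/(t + 6)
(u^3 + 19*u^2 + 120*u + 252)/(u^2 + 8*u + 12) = (u^2 + 13*u + 42)/(u + 2)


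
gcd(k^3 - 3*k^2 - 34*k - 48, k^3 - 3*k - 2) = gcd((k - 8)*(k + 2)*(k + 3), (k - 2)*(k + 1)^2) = 1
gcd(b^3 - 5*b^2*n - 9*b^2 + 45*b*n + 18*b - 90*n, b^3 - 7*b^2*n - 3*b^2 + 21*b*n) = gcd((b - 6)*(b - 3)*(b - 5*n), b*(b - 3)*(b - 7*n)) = b - 3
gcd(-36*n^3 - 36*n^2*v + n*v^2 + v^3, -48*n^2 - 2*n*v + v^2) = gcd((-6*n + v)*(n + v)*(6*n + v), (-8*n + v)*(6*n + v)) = 6*n + v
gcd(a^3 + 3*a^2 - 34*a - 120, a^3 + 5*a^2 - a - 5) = a + 5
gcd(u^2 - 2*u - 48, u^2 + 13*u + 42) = u + 6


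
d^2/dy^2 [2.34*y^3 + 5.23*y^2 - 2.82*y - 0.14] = 14.04*y + 10.46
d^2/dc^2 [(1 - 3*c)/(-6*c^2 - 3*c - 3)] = 2*((3*c - 1)*(4*c + 1)^2 - (18*c + 1)*(2*c^2 + c + 1))/(3*(2*c^2 + c + 1)^3)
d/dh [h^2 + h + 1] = 2*h + 1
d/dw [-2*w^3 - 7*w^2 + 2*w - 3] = -6*w^2 - 14*w + 2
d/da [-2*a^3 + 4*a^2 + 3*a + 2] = -6*a^2 + 8*a + 3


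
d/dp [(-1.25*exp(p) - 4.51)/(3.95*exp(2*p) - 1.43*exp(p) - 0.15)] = (4.9375*exp(2*p) + 35.629*exp(p) - 6.2618)*exp(p)/(15.6025*exp(4*p) - 11.297*exp(3*p) + 0.8599*exp(2*p) + 0.429*exp(p) + 0.0225)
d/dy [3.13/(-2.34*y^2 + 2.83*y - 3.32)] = (14.6484*y - 8.8579)/(2.34*y^2 - 2.83*y + 3.32)^2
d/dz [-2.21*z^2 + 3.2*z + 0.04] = 3.2 - 4.42*z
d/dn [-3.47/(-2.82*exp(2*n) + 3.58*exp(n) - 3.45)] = (12.4226 - 19.5708*exp(n))*exp(n)/(2.82*exp(2*n) - 3.58*exp(n) + 3.45)^2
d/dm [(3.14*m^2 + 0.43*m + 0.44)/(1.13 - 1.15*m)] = (-3.611*m^2 + 7.0964*m + 0.9919)/(1.3225*m^2 - 2.599*m + 1.2769)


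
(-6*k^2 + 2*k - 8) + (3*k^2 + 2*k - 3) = -3*k^2 + 4*k - 11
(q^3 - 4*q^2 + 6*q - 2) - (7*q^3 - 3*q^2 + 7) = -6*q^3 - q^2 + 6*q - 9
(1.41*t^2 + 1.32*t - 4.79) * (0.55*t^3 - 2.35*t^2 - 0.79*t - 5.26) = 0.7755*t^5 - 2.5875*t^4 - 6.8504*t^3 + 2.7971*t^2 - 3.1591*t + 25.1954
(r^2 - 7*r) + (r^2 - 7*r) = 2*r^2 - 14*r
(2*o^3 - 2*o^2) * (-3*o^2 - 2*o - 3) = -6*o^5 + 2*o^4 - 2*o^3 + 6*o^2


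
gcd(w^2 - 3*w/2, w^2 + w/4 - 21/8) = w - 3/2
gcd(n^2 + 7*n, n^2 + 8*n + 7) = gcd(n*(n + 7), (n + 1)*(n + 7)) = n + 7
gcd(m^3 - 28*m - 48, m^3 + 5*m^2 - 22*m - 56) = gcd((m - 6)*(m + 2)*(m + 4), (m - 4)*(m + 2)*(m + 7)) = m + 2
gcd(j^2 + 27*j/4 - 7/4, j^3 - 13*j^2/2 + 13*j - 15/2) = 1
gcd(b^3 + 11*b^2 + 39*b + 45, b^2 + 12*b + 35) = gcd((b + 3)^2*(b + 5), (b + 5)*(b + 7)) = b + 5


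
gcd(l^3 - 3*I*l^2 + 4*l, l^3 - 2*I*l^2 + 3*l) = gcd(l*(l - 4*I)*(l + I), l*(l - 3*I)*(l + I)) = l^2 + I*l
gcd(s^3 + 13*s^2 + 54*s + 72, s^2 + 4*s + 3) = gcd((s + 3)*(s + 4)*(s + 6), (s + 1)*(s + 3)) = s + 3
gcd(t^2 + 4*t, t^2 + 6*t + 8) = t + 4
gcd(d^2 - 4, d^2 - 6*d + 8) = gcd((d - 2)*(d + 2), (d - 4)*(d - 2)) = d - 2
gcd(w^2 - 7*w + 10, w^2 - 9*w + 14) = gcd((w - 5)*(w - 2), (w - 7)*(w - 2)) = w - 2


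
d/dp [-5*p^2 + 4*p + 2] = 4 - 10*p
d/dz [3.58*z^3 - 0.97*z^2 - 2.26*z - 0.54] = 10.74*z^2 - 1.94*z - 2.26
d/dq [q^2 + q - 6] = 2*q + 1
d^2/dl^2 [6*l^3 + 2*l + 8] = 36*l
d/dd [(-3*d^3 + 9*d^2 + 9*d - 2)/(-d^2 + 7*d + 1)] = (3*d^4 - 42*d^3 + 63*d^2 + 14*d + 23)/(d^4 - 14*d^3 + 47*d^2 + 14*d + 1)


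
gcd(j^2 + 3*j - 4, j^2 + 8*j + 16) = j + 4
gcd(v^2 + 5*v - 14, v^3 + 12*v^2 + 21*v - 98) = v^2 + 5*v - 14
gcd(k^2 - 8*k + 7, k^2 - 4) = 1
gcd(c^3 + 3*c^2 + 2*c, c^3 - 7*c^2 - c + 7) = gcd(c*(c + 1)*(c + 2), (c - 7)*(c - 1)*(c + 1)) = c + 1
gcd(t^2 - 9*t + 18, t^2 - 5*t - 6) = t - 6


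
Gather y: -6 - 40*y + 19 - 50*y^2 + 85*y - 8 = -50*y^2 + 45*y + 5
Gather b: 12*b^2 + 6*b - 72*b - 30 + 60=12*b^2 - 66*b + 30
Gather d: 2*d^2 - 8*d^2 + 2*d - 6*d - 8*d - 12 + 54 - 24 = -6*d^2 - 12*d + 18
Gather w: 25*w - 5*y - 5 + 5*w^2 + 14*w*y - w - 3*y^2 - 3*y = 5*w^2 + w*(14*y + 24) - 3*y^2 - 8*y - 5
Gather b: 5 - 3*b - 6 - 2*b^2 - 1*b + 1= -2*b^2 - 4*b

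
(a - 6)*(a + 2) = a^2 - 4*a - 12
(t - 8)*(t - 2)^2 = t^3 - 12*t^2 + 36*t - 32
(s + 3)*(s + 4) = s^2 + 7*s + 12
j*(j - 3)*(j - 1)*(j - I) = j^4 - 4*j^3 - I*j^3 + 3*j^2 + 4*I*j^2 - 3*I*j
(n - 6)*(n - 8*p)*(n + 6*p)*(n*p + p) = n^4*p - 2*n^3*p^2 - 5*n^3*p - 48*n^2*p^3 + 10*n^2*p^2 - 6*n^2*p + 240*n*p^3 + 12*n*p^2 + 288*p^3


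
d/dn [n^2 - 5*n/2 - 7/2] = 2*n - 5/2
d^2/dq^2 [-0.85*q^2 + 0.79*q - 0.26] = -1.70000000000000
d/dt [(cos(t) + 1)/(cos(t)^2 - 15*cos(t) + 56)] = (cos(t)^2 + 2*cos(t) - 71)*sin(t)/(cos(t)^2 - 15*cos(t) + 56)^2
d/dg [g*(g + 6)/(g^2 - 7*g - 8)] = (-13*g^2 - 16*g - 48)/(g^4 - 14*g^3 + 33*g^2 + 112*g + 64)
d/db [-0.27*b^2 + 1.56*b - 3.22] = 1.56 - 0.54*b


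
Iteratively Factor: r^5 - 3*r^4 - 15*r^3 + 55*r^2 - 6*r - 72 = (r - 3)*(r^4 - 15*r^2 + 10*r + 24) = (r - 3)^2*(r^3 + 3*r^2 - 6*r - 8) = (r - 3)^2*(r - 2)*(r^2 + 5*r + 4) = (r - 3)^2*(r - 2)*(r + 4)*(r + 1)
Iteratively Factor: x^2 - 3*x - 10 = (x + 2)*(x - 5)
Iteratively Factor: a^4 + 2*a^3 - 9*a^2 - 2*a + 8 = (a - 2)*(a^3 + 4*a^2 - a - 4) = (a - 2)*(a + 4)*(a^2 - 1) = (a - 2)*(a + 1)*(a + 4)*(a - 1)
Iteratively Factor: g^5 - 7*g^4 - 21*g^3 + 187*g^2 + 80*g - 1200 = (g - 4)*(g^4 - 3*g^3 - 33*g^2 + 55*g + 300) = (g - 4)*(g + 3)*(g^3 - 6*g^2 - 15*g + 100) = (g - 4)*(g + 3)*(g + 4)*(g^2 - 10*g + 25) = (g - 5)*(g - 4)*(g + 3)*(g + 4)*(g - 5)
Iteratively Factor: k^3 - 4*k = (k - 2)*(k^2 + 2*k) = k*(k - 2)*(k + 2)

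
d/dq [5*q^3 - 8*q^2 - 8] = q*(15*q - 16)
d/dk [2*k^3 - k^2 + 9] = 2*k*(3*k - 1)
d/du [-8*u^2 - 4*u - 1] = -16*u - 4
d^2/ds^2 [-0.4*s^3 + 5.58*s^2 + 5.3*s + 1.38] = 11.16 - 2.4*s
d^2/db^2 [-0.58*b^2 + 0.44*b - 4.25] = -1.16000000000000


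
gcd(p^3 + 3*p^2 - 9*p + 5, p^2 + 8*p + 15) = p + 5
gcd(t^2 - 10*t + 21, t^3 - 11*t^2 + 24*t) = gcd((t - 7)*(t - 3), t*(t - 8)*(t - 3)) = t - 3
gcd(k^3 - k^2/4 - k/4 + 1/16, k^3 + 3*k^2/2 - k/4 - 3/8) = k^2 - 1/4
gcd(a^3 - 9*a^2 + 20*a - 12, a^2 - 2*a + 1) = a - 1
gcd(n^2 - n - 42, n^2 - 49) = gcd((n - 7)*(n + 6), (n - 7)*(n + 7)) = n - 7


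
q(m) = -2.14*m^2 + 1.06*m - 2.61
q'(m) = 1.06 - 4.28*m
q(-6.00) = -86.01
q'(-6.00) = 26.74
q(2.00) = -9.05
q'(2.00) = -7.50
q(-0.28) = -3.07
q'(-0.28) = 2.26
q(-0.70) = -4.40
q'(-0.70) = 4.06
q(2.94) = -17.99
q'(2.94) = -11.52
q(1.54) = -6.05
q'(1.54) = -5.53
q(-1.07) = -6.19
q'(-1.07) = 5.64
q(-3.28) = -29.11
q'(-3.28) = 15.10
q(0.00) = -2.61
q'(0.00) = 1.06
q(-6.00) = -86.01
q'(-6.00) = 26.74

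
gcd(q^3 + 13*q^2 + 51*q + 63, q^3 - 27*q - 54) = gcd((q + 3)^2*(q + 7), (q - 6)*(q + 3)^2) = q^2 + 6*q + 9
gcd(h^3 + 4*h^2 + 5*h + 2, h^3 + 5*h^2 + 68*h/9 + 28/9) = h + 2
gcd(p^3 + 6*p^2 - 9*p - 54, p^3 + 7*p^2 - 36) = p^2 + 9*p + 18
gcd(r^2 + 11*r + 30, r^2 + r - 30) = r + 6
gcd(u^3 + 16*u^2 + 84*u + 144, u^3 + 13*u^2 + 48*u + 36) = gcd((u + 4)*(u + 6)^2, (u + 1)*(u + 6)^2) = u^2 + 12*u + 36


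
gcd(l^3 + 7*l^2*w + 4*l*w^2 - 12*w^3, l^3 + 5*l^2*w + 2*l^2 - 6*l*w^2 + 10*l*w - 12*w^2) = -l^2 - 5*l*w + 6*w^2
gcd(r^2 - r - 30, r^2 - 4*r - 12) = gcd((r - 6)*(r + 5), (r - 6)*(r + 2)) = r - 6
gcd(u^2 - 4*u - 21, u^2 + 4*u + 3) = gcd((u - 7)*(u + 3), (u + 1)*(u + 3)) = u + 3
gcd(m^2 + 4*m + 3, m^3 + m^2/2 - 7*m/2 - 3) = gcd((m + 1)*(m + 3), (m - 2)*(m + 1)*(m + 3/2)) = m + 1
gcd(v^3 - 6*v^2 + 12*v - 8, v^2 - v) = 1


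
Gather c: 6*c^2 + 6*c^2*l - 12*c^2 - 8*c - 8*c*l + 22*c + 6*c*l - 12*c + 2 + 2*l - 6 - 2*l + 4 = c^2*(6*l - 6) + c*(2 - 2*l)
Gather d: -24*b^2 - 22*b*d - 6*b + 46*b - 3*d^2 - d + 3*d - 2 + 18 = -24*b^2 + 40*b - 3*d^2 + d*(2 - 22*b) + 16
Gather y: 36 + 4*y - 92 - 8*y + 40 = -4*y - 16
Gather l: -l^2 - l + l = -l^2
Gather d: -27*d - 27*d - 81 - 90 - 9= -54*d - 180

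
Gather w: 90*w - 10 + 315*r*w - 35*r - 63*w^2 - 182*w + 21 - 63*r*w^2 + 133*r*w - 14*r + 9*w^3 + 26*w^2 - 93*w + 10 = -49*r + 9*w^3 + w^2*(-63*r - 37) + w*(448*r - 185) + 21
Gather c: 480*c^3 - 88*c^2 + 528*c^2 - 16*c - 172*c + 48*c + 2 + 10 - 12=480*c^3 + 440*c^2 - 140*c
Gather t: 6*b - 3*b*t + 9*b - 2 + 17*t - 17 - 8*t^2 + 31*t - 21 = 15*b - 8*t^2 + t*(48 - 3*b) - 40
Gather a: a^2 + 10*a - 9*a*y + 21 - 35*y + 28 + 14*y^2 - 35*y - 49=a^2 + a*(10 - 9*y) + 14*y^2 - 70*y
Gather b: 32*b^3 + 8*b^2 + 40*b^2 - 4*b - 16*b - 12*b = 32*b^3 + 48*b^2 - 32*b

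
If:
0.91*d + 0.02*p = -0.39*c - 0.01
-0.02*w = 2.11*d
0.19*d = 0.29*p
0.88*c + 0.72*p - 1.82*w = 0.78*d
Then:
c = -0.03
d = 0.00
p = 0.00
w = -0.01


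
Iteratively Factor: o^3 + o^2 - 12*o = (o + 4)*(o^2 - 3*o) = o*(o + 4)*(o - 3)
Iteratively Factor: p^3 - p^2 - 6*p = (p + 2)*(p^2 - 3*p) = (p - 3)*(p + 2)*(p)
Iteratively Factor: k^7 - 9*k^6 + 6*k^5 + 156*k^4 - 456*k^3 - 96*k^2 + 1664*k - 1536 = (k - 4)*(k^6 - 5*k^5 - 14*k^4 + 100*k^3 - 56*k^2 - 320*k + 384) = (k - 4)^2*(k^5 - k^4 - 18*k^3 + 28*k^2 + 56*k - 96) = (k - 4)^2*(k + 4)*(k^4 - 5*k^3 + 2*k^2 + 20*k - 24) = (k - 4)^2*(k - 2)*(k + 4)*(k^3 - 3*k^2 - 4*k + 12) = (k - 4)^2*(k - 3)*(k - 2)*(k + 4)*(k^2 - 4) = (k - 4)^2*(k - 3)*(k - 2)*(k + 2)*(k + 4)*(k - 2)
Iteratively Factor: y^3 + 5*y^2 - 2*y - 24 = (y + 3)*(y^2 + 2*y - 8) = (y + 3)*(y + 4)*(y - 2)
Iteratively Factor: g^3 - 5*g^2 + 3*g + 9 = (g - 3)*(g^2 - 2*g - 3) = (g - 3)^2*(g + 1)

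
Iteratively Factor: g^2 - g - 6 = (g - 3)*(g + 2)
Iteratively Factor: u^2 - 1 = (u + 1)*(u - 1)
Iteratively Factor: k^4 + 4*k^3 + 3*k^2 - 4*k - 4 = (k + 1)*(k^3 + 3*k^2 - 4) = (k + 1)*(k + 2)*(k^2 + k - 2) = (k + 1)*(k + 2)^2*(k - 1)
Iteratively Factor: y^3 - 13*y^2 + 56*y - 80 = (y - 5)*(y^2 - 8*y + 16) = (y - 5)*(y - 4)*(y - 4)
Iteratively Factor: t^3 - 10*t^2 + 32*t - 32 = (t - 4)*(t^2 - 6*t + 8) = (t - 4)^2*(t - 2)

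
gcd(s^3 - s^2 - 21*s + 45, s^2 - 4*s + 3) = s - 3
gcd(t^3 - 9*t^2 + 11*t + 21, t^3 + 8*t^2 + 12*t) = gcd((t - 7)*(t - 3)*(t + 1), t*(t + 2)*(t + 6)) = 1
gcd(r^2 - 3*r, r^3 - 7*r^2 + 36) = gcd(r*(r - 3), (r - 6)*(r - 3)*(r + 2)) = r - 3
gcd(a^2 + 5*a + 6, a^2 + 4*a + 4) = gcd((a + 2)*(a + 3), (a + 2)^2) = a + 2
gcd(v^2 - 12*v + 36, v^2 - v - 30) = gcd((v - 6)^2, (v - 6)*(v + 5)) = v - 6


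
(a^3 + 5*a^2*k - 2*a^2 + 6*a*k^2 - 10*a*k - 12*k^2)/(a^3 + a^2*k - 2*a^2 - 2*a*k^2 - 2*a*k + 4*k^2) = (a + 3*k)/(a - k)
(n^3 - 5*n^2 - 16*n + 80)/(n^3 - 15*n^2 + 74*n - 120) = (n + 4)/(n - 6)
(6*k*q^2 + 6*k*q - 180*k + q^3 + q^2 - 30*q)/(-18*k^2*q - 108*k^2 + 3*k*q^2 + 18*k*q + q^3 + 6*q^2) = (q - 5)/(-3*k + q)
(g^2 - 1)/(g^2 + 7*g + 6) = (g - 1)/(g + 6)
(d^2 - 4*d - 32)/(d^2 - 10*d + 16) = (d + 4)/(d - 2)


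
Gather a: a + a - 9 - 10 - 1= 2*a - 20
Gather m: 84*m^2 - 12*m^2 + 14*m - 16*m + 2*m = 72*m^2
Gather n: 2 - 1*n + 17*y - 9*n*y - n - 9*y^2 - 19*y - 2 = n*(-9*y - 2) - 9*y^2 - 2*y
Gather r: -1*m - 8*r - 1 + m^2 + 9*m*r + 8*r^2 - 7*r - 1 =m^2 - m + 8*r^2 + r*(9*m - 15) - 2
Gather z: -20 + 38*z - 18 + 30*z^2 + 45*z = 30*z^2 + 83*z - 38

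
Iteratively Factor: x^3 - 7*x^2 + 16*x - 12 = (x - 2)*(x^2 - 5*x + 6) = (x - 3)*(x - 2)*(x - 2)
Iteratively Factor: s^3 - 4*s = (s + 2)*(s^2 - 2*s) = s*(s + 2)*(s - 2)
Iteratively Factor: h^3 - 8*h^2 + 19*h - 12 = (h - 4)*(h^2 - 4*h + 3) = (h - 4)*(h - 3)*(h - 1)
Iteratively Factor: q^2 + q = (q + 1)*(q)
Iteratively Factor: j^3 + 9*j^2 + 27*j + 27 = (j + 3)*(j^2 + 6*j + 9) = (j + 3)^2*(j + 3)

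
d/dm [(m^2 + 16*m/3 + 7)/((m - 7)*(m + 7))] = 16*(-m^2 - 21*m - 49)/(3*(m^4 - 98*m^2 + 2401))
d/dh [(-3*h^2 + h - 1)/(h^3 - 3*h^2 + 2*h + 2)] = (3*h^4 - 2*h^3 - 18*h + 4)/(h^6 - 6*h^5 + 13*h^4 - 8*h^3 - 8*h^2 + 8*h + 4)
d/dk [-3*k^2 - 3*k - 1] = -6*k - 3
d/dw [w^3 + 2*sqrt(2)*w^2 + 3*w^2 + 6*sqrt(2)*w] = 3*w^2 + 4*sqrt(2)*w + 6*w + 6*sqrt(2)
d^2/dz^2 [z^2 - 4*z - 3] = 2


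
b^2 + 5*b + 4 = (b + 1)*(b + 4)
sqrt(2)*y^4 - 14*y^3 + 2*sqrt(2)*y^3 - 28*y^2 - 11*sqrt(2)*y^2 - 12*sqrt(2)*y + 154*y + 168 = (y - 3)*(y + 4)*(y - 7*sqrt(2))*(sqrt(2)*y + sqrt(2))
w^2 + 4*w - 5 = (w - 1)*(w + 5)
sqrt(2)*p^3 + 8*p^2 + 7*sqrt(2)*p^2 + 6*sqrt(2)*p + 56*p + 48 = (p + 6)*(p + 4*sqrt(2))*(sqrt(2)*p + sqrt(2))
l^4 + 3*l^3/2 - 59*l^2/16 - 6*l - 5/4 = (l - 2)*(l + 1/4)*(l + 5/4)*(l + 2)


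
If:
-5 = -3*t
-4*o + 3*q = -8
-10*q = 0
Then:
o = 2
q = 0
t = 5/3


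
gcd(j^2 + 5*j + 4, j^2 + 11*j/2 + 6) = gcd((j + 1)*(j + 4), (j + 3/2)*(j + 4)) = j + 4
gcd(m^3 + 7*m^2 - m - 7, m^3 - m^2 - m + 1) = m^2 - 1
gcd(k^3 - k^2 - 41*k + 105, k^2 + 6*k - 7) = k + 7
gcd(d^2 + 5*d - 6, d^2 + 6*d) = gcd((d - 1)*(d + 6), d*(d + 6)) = d + 6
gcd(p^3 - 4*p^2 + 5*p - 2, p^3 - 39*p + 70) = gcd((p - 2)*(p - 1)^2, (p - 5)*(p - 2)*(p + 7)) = p - 2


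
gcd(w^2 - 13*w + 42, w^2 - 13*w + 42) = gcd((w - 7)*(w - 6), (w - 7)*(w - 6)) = w^2 - 13*w + 42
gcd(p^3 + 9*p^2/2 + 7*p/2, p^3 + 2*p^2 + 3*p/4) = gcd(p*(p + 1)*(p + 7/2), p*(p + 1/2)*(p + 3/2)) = p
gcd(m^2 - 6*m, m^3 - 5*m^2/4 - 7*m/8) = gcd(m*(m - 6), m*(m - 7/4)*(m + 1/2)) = m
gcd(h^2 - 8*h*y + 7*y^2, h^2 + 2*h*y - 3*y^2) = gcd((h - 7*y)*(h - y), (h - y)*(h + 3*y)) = -h + y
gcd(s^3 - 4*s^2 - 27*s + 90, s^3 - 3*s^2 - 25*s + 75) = s^2 + 2*s - 15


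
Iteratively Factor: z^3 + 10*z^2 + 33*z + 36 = (z + 3)*(z^2 + 7*z + 12) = (z + 3)^2*(z + 4)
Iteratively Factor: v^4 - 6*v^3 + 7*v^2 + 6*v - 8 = (v - 1)*(v^3 - 5*v^2 + 2*v + 8) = (v - 1)*(v + 1)*(v^2 - 6*v + 8) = (v - 2)*(v - 1)*(v + 1)*(v - 4)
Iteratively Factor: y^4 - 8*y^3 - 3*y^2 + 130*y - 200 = (y + 4)*(y^3 - 12*y^2 + 45*y - 50) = (y - 5)*(y + 4)*(y^2 - 7*y + 10) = (y - 5)^2*(y + 4)*(y - 2)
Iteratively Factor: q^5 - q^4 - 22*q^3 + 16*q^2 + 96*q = (q - 4)*(q^4 + 3*q^3 - 10*q^2 - 24*q) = q*(q - 4)*(q^3 + 3*q^2 - 10*q - 24) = q*(q - 4)*(q - 3)*(q^2 + 6*q + 8) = q*(q - 4)*(q - 3)*(q + 2)*(q + 4)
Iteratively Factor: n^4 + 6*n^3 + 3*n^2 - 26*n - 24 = (n + 4)*(n^3 + 2*n^2 - 5*n - 6) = (n + 3)*(n + 4)*(n^2 - n - 2) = (n - 2)*(n + 3)*(n + 4)*(n + 1)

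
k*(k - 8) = k^2 - 8*k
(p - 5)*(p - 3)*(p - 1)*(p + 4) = p^4 - 5*p^3 - 13*p^2 + 77*p - 60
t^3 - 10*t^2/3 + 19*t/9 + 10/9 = (t - 2)*(t - 5/3)*(t + 1/3)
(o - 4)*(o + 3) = o^2 - o - 12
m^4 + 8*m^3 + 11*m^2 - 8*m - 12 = (m - 1)*(m + 1)*(m + 2)*(m + 6)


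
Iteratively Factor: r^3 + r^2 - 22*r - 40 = (r - 5)*(r^2 + 6*r + 8) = (r - 5)*(r + 4)*(r + 2)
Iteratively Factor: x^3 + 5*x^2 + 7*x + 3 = (x + 1)*(x^2 + 4*x + 3) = (x + 1)*(x + 3)*(x + 1)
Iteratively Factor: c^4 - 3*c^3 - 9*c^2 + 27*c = (c - 3)*(c^3 - 9*c) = c*(c - 3)*(c^2 - 9) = c*(c - 3)^2*(c + 3)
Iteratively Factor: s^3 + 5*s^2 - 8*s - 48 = (s - 3)*(s^2 + 8*s + 16) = (s - 3)*(s + 4)*(s + 4)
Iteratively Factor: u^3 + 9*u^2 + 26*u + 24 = (u + 4)*(u^2 + 5*u + 6) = (u + 2)*(u + 4)*(u + 3)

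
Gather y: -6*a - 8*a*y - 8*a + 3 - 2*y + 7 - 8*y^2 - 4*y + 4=-14*a - 8*y^2 + y*(-8*a - 6) + 14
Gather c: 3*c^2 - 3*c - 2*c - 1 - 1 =3*c^2 - 5*c - 2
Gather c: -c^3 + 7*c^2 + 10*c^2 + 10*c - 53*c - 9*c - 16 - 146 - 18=-c^3 + 17*c^2 - 52*c - 180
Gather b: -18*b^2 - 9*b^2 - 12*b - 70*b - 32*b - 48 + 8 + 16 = -27*b^2 - 114*b - 24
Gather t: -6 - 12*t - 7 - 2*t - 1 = -14*t - 14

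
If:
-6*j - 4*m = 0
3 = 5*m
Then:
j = -2/5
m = 3/5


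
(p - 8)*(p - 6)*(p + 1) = p^3 - 13*p^2 + 34*p + 48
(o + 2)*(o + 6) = o^2 + 8*o + 12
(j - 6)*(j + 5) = j^2 - j - 30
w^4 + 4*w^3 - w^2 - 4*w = w*(w - 1)*(w + 1)*(w + 4)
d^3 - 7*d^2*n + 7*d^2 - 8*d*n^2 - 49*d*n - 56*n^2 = (d + 7)*(d - 8*n)*(d + n)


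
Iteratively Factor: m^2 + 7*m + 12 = (m + 4)*(m + 3)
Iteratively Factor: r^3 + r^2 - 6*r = (r - 2)*(r^2 + 3*r) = r*(r - 2)*(r + 3)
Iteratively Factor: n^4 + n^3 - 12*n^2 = (n + 4)*(n^3 - 3*n^2) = n*(n + 4)*(n^2 - 3*n) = n*(n - 3)*(n + 4)*(n)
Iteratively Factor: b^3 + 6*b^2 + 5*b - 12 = (b + 3)*(b^2 + 3*b - 4) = (b + 3)*(b + 4)*(b - 1)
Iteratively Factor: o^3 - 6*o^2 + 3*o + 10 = (o - 5)*(o^2 - o - 2) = (o - 5)*(o + 1)*(o - 2)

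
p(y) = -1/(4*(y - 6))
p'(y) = 1/(4*(y - 6)^2)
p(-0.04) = 0.04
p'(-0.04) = 0.01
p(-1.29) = 0.03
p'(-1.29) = 0.00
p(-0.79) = 0.04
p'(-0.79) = 0.01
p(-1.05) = 0.04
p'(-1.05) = 0.01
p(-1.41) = 0.03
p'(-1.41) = 0.00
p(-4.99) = 0.02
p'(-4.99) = 0.00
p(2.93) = 0.08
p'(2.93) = 0.03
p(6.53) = -0.47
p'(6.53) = 0.89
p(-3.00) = 0.03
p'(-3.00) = 0.00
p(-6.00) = 0.02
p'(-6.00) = 0.00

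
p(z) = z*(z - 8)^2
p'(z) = z*(2*z - 16) + (z - 8)^2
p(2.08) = 72.90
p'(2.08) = 10.42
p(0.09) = 5.63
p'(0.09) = 61.14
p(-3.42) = -446.02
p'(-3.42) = 208.53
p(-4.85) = -800.84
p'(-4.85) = 289.77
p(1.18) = 54.88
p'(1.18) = 30.42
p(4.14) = 61.68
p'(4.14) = -17.06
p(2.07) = 72.79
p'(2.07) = 10.61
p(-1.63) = -151.16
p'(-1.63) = 124.13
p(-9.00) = -2601.00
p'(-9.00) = 595.00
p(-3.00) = -363.00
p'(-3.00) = 187.00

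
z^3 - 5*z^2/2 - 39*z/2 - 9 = (z - 6)*(z + 1/2)*(z + 3)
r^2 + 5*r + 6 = (r + 2)*(r + 3)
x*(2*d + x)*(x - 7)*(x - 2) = 2*d*x^3 - 18*d*x^2 + 28*d*x + x^4 - 9*x^3 + 14*x^2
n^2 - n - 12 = (n - 4)*(n + 3)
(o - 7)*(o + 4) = o^2 - 3*o - 28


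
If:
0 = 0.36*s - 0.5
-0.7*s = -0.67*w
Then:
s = 1.39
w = 1.45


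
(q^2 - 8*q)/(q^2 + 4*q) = (q - 8)/(q + 4)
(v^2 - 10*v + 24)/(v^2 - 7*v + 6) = (v - 4)/(v - 1)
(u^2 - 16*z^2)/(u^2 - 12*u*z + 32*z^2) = (-u - 4*z)/(-u + 8*z)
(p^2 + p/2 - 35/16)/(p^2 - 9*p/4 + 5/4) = (p + 7/4)/(p - 1)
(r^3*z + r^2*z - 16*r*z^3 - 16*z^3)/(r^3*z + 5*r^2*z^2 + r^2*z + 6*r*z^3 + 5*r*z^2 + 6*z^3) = (r^2 - 16*z^2)/(r^2 + 5*r*z + 6*z^2)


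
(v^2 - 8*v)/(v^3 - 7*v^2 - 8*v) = 1/(v + 1)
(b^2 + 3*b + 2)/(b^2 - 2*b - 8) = (b + 1)/(b - 4)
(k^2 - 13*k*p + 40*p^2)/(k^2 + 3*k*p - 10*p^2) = (k^2 - 13*k*p + 40*p^2)/(k^2 + 3*k*p - 10*p^2)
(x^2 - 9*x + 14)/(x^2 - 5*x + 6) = (x - 7)/(x - 3)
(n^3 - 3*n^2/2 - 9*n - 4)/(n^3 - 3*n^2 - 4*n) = (n^2 + 5*n/2 + 1)/(n*(n + 1))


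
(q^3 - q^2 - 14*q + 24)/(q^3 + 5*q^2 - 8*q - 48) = (q - 2)/(q + 4)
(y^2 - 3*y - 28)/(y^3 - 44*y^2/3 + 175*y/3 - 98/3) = 3*(y + 4)/(3*y^2 - 23*y + 14)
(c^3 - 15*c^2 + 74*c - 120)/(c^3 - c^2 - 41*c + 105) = (c^2 - 10*c + 24)/(c^2 + 4*c - 21)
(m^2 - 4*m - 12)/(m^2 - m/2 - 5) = 2*(m - 6)/(2*m - 5)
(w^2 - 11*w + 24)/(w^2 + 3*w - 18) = (w - 8)/(w + 6)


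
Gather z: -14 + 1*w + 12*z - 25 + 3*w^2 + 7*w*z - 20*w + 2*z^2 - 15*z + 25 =3*w^2 - 19*w + 2*z^2 + z*(7*w - 3) - 14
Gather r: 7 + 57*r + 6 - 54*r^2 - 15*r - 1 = -54*r^2 + 42*r + 12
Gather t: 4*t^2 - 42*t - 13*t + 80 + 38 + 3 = 4*t^2 - 55*t + 121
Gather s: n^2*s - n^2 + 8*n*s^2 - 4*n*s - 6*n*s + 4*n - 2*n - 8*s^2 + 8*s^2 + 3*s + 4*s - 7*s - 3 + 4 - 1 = -n^2 + 8*n*s^2 + 2*n + s*(n^2 - 10*n)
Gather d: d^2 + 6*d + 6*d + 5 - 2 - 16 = d^2 + 12*d - 13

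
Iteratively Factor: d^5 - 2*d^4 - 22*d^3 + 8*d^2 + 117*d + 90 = (d + 3)*(d^4 - 5*d^3 - 7*d^2 + 29*d + 30) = (d - 5)*(d + 3)*(d^3 - 7*d - 6) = (d - 5)*(d - 3)*(d + 3)*(d^2 + 3*d + 2) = (d - 5)*(d - 3)*(d + 2)*(d + 3)*(d + 1)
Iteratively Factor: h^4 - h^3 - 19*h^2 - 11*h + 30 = (h + 3)*(h^3 - 4*h^2 - 7*h + 10) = (h + 2)*(h + 3)*(h^2 - 6*h + 5) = (h - 5)*(h + 2)*(h + 3)*(h - 1)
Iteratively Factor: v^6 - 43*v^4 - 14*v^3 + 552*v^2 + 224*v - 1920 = (v - 4)*(v^5 + 4*v^4 - 27*v^3 - 122*v^2 + 64*v + 480) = (v - 5)*(v - 4)*(v^4 + 9*v^3 + 18*v^2 - 32*v - 96) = (v - 5)*(v - 4)*(v + 3)*(v^3 + 6*v^2 - 32) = (v - 5)*(v - 4)*(v + 3)*(v + 4)*(v^2 + 2*v - 8) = (v - 5)*(v - 4)*(v - 2)*(v + 3)*(v + 4)*(v + 4)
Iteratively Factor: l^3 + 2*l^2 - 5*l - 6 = (l + 1)*(l^2 + l - 6) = (l + 1)*(l + 3)*(l - 2)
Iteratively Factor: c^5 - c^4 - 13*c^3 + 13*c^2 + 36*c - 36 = (c - 2)*(c^4 + c^3 - 11*c^2 - 9*c + 18) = (c - 2)*(c - 1)*(c^3 + 2*c^2 - 9*c - 18) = (c - 3)*(c - 2)*(c - 1)*(c^2 + 5*c + 6) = (c - 3)*(c - 2)*(c - 1)*(c + 2)*(c + 3)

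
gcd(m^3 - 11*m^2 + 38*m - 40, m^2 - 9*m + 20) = m^2 - 9*m + 20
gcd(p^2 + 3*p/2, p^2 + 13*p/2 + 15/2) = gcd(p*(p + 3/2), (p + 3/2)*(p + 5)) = p + 3/2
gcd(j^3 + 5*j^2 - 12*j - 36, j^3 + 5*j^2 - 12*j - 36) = j^3 + 5*j^2 - 12*j - 36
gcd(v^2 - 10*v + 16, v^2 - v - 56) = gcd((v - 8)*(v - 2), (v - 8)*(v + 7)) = v - 8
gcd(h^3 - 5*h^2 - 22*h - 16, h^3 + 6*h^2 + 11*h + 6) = h^2 + 3*h + 2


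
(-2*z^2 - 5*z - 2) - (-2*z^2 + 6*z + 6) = -11*z - 8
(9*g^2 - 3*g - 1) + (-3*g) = 9*g^2 - 6*g - 1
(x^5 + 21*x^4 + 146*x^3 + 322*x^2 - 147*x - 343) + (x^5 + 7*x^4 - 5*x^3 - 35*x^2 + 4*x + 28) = 2*x^5 + 28*x^4 + 141*x^3 + 287*x^2 - 143*x - 315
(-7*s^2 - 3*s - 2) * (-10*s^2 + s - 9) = 70*s^4 + 23*s^3 + 80*s^2 + 25*s + 18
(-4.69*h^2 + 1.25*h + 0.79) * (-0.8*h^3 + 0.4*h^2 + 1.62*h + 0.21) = 3.752*h^5 - 2.876*h^4 - 7.7298*h^3 + 1.3561*h^2 + 1.5423*h + 0.1659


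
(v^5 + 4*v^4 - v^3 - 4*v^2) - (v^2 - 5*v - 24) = v^5 + 4*v^4 - v^3 - 5*v^2 + 5*v + 24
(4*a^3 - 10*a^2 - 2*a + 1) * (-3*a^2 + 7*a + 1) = -12*a^5 + 58*a^4 - 60*a^3 - 27*a^2 + 5*a + 1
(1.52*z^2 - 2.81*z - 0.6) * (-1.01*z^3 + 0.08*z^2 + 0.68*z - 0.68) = -1.5352*z^5 + 2.9597*z^4 + 1.4148*z^3 - 2.9924*z^2 + 1.5028*z + 0.408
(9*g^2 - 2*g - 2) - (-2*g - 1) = 9*g^2 - 1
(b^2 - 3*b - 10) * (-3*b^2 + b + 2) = -3*b^4 + 10*b^3 + 29*b^2 - 16*b - 20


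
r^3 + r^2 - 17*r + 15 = (r - 3)*(r - 1)*(r + 5)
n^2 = n^2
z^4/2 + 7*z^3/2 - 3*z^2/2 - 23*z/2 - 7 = (z/2 + 1/2)*(z - 2)*(z + 1)*(z + 7)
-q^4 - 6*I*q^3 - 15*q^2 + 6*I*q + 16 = (q - 2*I)*(q + 8*I)*(-I*q - I)*(-I*q + I)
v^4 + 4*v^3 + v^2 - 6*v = v*(v - 1)*(v + 2)*(v + 3)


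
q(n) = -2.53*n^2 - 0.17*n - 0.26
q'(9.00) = -45.71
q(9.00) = -206.72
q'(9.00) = -45.71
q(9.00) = -206.72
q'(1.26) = -6.55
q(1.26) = -4.49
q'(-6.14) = 30.90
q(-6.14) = -94.60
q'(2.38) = -12.21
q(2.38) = -15.00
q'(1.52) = -7.86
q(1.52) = -6.36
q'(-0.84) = 4.08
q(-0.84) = -1.90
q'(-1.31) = 6.46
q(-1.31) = -4.38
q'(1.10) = -5.74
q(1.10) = -3.51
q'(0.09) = -0.63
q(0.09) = -0.30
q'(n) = -5.06*n - 0.17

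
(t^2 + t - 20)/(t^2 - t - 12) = (t + 5)/(t + 3)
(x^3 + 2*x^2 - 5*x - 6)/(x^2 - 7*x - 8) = (x^2 + x - 6)/(x - 8)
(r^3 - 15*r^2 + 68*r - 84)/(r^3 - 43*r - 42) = (r^2 - 8*r + 12)/(r^2 + 7*r + 6)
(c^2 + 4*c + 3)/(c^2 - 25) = (c^2 + 4*c + 3)/(c^2 - 25)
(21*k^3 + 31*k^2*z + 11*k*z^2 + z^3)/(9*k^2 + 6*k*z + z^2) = (7*k^2 + 8*k*z + z^2)/(3*k + z)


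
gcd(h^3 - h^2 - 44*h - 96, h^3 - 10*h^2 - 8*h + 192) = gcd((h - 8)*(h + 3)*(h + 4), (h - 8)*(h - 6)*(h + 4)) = h^2 - 4*h - 32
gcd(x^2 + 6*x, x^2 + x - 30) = x + 6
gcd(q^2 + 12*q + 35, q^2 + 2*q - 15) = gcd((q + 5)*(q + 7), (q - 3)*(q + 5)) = q + 5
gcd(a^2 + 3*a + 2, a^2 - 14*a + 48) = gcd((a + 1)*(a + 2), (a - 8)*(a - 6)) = 1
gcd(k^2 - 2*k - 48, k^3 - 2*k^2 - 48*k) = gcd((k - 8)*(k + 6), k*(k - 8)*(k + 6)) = k^2 - 2*k - 48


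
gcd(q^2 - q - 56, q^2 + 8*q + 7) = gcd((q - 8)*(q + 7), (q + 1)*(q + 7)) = q + 7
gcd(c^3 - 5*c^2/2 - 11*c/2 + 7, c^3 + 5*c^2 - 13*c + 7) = c - 1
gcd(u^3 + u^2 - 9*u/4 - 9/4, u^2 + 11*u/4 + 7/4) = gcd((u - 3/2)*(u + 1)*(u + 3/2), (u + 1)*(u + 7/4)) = u + 1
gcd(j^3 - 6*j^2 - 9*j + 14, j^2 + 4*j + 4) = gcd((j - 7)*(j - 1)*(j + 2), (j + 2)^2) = j + 2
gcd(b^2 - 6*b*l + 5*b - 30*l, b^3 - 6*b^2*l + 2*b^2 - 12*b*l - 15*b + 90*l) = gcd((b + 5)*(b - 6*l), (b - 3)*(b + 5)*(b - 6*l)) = b^2 - 6*b*l + 5*b - 30*l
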